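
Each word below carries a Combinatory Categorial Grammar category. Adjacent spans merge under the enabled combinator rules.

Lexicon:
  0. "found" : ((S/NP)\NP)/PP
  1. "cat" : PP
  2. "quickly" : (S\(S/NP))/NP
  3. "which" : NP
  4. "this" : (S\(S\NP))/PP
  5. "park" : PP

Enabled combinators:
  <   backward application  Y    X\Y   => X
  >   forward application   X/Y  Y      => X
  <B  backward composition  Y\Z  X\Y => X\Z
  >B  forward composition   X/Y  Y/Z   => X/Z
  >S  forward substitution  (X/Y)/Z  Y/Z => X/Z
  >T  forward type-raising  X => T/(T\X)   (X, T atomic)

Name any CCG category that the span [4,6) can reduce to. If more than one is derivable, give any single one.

[0,6] S   <
  [0,4] S\NP   <B
    [0,2] (S/NP)\NP   >
      [0,1] "found" : ((S/NP)\NP)/PP
      [1,2] "cat" : PP
    [2,4] S\(S/NP)   >
      [2,3] "quickly" : (S\(S/NP))/NP
      [3,4] "which" : NP
  [4,6] S\(S\NP)   >
    [4,5] "this" : (S\(S\NP))/PP
    [5,6] "park" : PP

S\(S\NP)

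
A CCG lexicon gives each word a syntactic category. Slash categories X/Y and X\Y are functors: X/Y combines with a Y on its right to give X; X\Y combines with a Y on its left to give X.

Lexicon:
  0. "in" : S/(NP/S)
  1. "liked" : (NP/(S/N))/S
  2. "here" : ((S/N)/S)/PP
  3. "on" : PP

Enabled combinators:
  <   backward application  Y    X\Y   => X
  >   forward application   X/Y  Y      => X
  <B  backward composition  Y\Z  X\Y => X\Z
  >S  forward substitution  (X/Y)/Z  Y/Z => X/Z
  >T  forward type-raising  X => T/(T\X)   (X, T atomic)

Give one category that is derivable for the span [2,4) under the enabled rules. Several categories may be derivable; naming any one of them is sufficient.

[0,4] S   >
  [0,1] "in" : S/(NP/S)
  [1,4] NP/S   >S
    [1,2] "liked" : (NP/(S/N))/S
    [2,4] (S/N)/S   >
      [2,3] "here" : ((S/N)/S)/PP
      [3,4] "on" : PP

(S/N)/S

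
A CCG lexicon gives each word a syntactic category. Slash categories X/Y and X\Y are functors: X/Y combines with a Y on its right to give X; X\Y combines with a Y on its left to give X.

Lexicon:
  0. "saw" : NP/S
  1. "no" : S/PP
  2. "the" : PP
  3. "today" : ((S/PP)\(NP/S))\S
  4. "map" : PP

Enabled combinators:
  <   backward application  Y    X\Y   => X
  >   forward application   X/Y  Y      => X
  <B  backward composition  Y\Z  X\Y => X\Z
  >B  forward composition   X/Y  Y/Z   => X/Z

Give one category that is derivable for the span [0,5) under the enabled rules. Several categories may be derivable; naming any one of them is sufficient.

S

[0,5] S   >
  [0,4] S/PP   <
    [0,1] "saw" : NP/S
    [1,4] (S/PP)\(NP/S)   <
      [1,3] S   >
        [1,2] "no" : S/PP
        [2,3] "the" : PP
      [3,4] "today" : ((S/PP)\(NP/S))\S
  [4,5] "map" : PP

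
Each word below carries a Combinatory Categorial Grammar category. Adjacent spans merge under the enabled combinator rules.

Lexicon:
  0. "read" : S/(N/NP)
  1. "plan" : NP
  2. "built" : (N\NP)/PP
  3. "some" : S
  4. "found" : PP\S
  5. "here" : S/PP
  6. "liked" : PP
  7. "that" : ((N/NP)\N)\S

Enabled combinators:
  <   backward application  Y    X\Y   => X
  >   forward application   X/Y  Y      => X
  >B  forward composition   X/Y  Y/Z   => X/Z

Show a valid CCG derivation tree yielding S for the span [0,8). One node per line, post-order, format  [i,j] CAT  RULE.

[0,1] S/(N/NP)  lex  "read"
[1,2] NP  lex  "plan"
[2,3] (N\NP)/PP  lex  "built"
[3,4] S  lex  "some"
[4,5] PP\S  lex  "found"
[3,5] PP  <  k=4
[2,5] N\NP  >  k=3
[1,5] N  <  k=2
[5,6] S/PP  lex  "here"
[6,7] PP  lex  "liked"
[5,7] S  >  k=6
[7,8] ((N/NP)\N)\S  lex  "that"
[5,8] (N/NP)\N  <  k=7
[1,8] N/NP  <  k=5
[0,8] S  >  k=1

[0,8] S   >
  [0,1] "read" : S/(N/NP)
  [1,8] N/NP   <
    [1,5] N   <
      [1,2] "plan" : NP
      [2,5] N\NP   >
        [2,3] "built" : (N\NP)/PP
        [3,5] PP   <
          [3,4] "some" : S
          [4,5] "found" : PP\S
    [5,8] (N/NP)\N   <
      [5,7] S   >
        [5,6] "here" : S/PP
        [6,7] "liked" : PP
      [7,8] "that" : ((N/NP)\N)\S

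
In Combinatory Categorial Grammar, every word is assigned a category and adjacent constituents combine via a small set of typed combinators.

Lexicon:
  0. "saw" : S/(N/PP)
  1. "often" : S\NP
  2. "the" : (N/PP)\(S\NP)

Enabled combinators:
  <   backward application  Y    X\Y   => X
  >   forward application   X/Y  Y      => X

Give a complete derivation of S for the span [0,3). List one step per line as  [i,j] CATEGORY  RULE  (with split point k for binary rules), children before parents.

[0,3] S   >
  [0,1] "saw" : S/(N/PP)
  [1,3] N/PP   <
    [1,2] "often" : S\NP
    [2,3] "the" : (N/PP)\(S\NP)

[0,1] S/(N/PP)  lex  "saw"
[1,2] S\NP  lex  "often"
[2,3] (N/PP)\(S\NP)  lex  "the"
[1,3] N/PP  <  k=2
[0,3] S  >  k=1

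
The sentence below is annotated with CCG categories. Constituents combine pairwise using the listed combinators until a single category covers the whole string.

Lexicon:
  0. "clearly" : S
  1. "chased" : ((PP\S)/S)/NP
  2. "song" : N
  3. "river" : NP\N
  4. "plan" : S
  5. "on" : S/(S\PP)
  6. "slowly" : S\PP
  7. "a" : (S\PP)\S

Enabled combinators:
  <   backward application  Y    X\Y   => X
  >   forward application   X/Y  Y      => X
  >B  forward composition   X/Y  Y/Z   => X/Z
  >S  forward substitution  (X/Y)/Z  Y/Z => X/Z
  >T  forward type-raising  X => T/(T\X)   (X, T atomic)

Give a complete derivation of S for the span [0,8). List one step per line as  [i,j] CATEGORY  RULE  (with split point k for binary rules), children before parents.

[0,1] S  lex  "clearly"
[1,2] ((PP\S)/S)/NP  lex  "chased"
[2,3] N  lex  "song"
[3,4] NP\N  lex  "river"
[2,4] NP  <  k=3
[1,4] (PP\S)/S  >  k=2
[4,5] S  lex  "plan"
[1,5] PP\S  >  k=4
[0,5] PP  <  k=1
[5,6] S/(S\PP)  lex  "on"
[6,7] S\PP  lex  "slowly"
[5,7] S  >  k=6
[7,8] (S\PP)\S  lex  "a"
[5,8] S\PP  <  k=7
[0,8] S  <  k=5

[0,8] S   <
  [0,5] PP   <
    [0,1] "clearly" : S
    [1,5] PP\S   >
      [1,4] (PP\S)/S   >
        [1,2] "chased" : ((PP\S)/S)/NP
        [2,4] NP   <
          [2,3] "song" : N
          [3,4] "river" : NP\N
      [4,5] "plan" : S
  [5,8] S\PP   <
    [5,7] S   >
      [5,6] "on" : S/(S\PP)
      [6,7] "slowly" : S\PP
    [7,8] "a" : (S\PP)\S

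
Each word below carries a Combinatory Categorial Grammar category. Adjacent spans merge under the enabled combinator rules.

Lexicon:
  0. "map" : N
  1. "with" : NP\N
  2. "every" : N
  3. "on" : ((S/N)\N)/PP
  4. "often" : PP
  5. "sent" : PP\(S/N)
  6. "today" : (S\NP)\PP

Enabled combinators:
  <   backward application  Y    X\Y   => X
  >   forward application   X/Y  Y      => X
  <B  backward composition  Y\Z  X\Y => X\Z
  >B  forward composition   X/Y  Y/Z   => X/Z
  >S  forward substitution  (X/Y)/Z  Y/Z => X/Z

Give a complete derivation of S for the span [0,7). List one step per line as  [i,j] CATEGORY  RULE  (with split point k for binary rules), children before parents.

[0,7] S   <
  [0,2] NP   <
    [0,1] "map" : N
    [1,2] "with" : NP\N
  [2,7] S\NP   <
    [2,6] PP   <
      [2,5] S/N   <
        [2,3] "every" : N
        [3,5] (S/N)\N   >
          [3,4] "on" : ((S/N)\N)/PP
          [4,5] "often" : PP
      [5,6] "sent" : PP\(S/N)
    [6,7] "today" : (S\NP)\PP

[0,1] N  lex  "map"
[1,2] NP\N  lex  "with"
[0,2] NP  <  k=1
[2,3] N  lex  "every"
[3,4] ((S/N)\N)/PP  lex  "on"
[4,5] PP  lex  "often"
[3,5] (S/N)\N  >  k=4
[2,5] S/N  <  k=3
[5,6] PP\(S/N)  lex  "sent"
[2,6] PP  <  k=5
[6,7] (S\NP)\PP  lex  "today"
[2,7] S\NP  <  k=6
[0,7] S  <  k=2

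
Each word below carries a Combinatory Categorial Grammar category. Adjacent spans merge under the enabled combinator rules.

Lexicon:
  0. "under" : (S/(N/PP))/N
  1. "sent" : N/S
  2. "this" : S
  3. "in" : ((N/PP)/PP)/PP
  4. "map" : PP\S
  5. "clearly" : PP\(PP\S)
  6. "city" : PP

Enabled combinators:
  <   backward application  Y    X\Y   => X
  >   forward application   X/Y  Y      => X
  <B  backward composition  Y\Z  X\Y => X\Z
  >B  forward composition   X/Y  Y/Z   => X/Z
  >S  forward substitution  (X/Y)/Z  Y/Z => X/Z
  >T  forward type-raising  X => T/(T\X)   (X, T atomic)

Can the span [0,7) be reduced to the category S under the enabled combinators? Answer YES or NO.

YES

[0,7] S   >
  [0,3] S/(N/PP)   >
    [0,1] "under" : (S/(N/PP))/N
    [1,3] N   >
      [1,2] "sent" : N/S
      [2,3] "this" : S
  [3,7] N/PP   >
    [3,6] (N/PP)/PP   >
      [3,4] "in" : ((N/PP)/PP)/PP
      [4,6] PP   <
        [4,5] "map" : PP\S
        [5,6] "clearly" : PP\(PP\S)
    [6,7] "city" : PP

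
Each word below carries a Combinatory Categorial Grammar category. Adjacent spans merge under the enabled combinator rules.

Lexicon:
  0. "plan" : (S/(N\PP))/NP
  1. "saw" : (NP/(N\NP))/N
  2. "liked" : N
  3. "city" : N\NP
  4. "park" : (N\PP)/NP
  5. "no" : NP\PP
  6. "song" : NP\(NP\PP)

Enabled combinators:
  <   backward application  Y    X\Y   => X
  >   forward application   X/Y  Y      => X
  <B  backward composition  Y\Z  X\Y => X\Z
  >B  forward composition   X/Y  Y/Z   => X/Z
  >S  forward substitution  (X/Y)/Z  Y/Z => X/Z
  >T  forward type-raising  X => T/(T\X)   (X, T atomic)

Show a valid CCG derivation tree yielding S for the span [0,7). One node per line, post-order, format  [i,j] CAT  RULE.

[0,1] (S/(N\PP))/NP  lex  "plan"
[1,2] (NP/(N\NP))/N  lex  "saw"
[2,3] N  lex  "liked"
[1,3] NP/(N\NP)  >  k=2
[3,4] N\NP  lex  "city"
[1,4] NP  >  k=3
[0,4] S/(N\PP)  >  k=1
[4,5] (N\PP)/NP  lex  "park"
[0,5] S/NP  >B  k=4
[5,6] NP\PP  lex  "no"
[6,7] NP\(NP\PP)  lex  "song"
[5,7] NP  <  k=6
[0,7] S  >  k=5

[0,7] S   >
  [0,5] S/NP   >B
    [0,4] S/(N\PP)   >
      [0,1] "plan" : (S/(N\PP))/NP
      [1,4] NP   >
        [1,3] NP/(N\NP)   >
          [1,2] "saw" : (NP/(N\NP))/N
          [2,3] "liked" : N
        [3,4] "city" : N\NP
    [4,5] "park" : (N\PP)/NP
  [5,7] NP   <
    [5,6] "no" : NP\PP
    [6,7] "song" : NP\(NP\PP)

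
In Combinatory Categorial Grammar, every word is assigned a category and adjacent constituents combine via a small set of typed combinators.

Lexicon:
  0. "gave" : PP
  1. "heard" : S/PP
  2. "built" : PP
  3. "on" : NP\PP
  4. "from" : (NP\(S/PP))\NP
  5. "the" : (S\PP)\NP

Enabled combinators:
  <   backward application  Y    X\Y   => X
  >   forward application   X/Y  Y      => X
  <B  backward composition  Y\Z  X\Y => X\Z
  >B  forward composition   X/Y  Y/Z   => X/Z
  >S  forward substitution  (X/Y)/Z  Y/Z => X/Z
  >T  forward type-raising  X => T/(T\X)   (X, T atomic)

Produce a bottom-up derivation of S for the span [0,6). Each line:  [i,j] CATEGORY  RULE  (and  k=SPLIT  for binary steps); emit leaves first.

[0,6] S   >
  [0,1] S/(S\PP)   >T
    [0,1] "gave" : PP
  [1,6] S\PP   <
    [1,5] NP   <
      [1,2] "heard" : S/PP
      [2,5] NP\(S/PP)   <
        [2,4] NP   <
          [2,3] "built" : PP
          [3,4] "on" : NP\PP
        [4,5] "from" : (NP\(S/PP))\NP
    [5,6] "the" : (S\PP)\NP

[0,1] PP  lex  "gave"
[0,1] S/(S\PP)  >T
[1,2] S/PP  lex  "heard"
[2,3] PP  lex  "built"
[3,4] NP\PP  lex  "on"
[2,4] NP  <  k=3
[4,5] (NP\(S/PP))\NP  lex  "from"
[2,5] NP\(S/PP)  <  k=4
[1,5] NP  <  k=2
[5,6] (S\PP)\NP  lex  "the"
[1,6] S\PP  <  k=5
[0,6] S  >  k=1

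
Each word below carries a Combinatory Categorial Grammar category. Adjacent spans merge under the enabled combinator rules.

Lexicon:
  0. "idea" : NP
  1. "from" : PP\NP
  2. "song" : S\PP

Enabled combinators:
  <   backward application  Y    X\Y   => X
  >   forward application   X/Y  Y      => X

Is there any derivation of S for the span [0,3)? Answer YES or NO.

YES

[0,3] S   <
  [0,2] PP   <
    [0,1] "idea" : NP
    [1,2] "from" : PP\NP
  [2,3] "song" : S\PP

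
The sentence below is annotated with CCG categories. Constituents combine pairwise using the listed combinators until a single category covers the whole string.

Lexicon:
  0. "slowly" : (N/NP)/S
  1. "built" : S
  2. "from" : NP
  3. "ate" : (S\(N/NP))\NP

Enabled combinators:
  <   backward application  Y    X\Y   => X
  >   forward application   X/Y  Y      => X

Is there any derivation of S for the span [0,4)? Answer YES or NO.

YES

[0,4] S   <
  [0,2] N/NP   >
    [0,1] "slowly" : (N/NP)/S
    [1,2] "built" : S
  [2,4] S\(N/NP)   <
    [2,3] "from" : NP
    [3,4] "ate" : (S\(N/NP))\NP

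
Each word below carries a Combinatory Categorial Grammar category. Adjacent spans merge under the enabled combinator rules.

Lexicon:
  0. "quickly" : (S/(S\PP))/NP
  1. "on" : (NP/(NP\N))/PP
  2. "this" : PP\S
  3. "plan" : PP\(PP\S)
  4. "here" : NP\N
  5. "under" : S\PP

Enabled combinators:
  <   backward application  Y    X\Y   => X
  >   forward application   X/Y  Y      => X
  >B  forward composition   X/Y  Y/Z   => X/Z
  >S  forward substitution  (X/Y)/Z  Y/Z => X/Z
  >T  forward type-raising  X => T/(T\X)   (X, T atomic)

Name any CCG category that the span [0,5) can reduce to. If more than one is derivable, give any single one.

[0,6] S   >
  [0,5] S/(S\PP)   >
    [0,1] "quickly" : (S/(S\PP))/NP
    [1,5] NP   >
      [1,4] NP/(NP\N)   >
        [1,2] "on" : (NP/(NP\N))/PP
        [2,4] PP   <
          [2,3] "this" : PP\S
          [3,4] "plan" : PP\(PP\S)
      [4,5] "here" : NP\N
  [5,6] "under" : S\PP

S/(S\PP)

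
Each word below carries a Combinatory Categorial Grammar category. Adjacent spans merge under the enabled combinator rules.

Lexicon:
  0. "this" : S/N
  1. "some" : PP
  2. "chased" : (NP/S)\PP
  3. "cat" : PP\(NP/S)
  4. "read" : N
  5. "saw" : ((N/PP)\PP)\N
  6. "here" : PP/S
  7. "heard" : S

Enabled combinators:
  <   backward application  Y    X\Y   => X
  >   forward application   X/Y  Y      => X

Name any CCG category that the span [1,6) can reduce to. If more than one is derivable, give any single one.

N/PP

[0,8] S   >
  [0,1] "this" : S/N
  [1,8] N   >
    [1,6] N/PP   <
      [1,4] PP   <
        [1,3] NP/S   <
          [1,2] "some" : PP
          [2,3] "chased" : (NP/S)\PP
        [3,4] "cat" : PP\(NP/S)
      [4,6] (N/PP)\PP   <
        [4,5] "read" : N
        [5,6] "saw" : ((N/PP)\PP)\N
    [6,8] PP   >
      [6,7] "here" : PP/S
      [7,8] "heard" : S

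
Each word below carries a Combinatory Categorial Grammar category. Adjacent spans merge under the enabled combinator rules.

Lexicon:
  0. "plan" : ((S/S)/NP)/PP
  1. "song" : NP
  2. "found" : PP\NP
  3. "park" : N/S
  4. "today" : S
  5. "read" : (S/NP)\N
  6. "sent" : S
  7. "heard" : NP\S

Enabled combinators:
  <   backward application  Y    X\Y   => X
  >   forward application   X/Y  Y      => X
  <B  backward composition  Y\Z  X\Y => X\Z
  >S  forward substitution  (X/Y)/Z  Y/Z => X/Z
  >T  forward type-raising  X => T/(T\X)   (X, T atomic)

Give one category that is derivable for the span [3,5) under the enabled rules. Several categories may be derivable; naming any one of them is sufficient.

[0,8] S   >
  [0,6] S/NP   >S
    [0,3] (S/S)/NP   >
      [0,1] "plan" : ((S/S)/NP)/PP
      [1,3] PP   >
        [1,2] PP/(PP\NP)   >T
          [1,2] "song" : NP
        [2,3] "found" : PP\NP
    [3,6] S/NP   <
      [3,5] N   >
        [3,4] "park" : N/S
        [4,5] "today" : S
      [5,6] "read" : (S/NP)\N
  [6,8] NP   >
    [6,7] NP/(NP\S)   >T
      [6,7] "sent" : S
    [7,8] "heard" : NP\S

N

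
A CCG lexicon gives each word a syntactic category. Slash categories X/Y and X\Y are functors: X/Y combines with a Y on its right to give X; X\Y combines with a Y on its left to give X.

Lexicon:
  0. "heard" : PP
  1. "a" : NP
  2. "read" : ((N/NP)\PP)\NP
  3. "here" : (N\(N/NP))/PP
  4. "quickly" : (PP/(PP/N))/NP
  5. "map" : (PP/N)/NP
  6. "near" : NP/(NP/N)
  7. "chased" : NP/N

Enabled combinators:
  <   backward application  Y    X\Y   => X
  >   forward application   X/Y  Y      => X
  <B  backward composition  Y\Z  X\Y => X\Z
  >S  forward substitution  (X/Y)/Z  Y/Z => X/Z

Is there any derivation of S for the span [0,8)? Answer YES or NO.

NO

PP NP ((N/NP)\PP)\NP (N\(N/NP))/PP (PP/(PP/N))/NP (PP/N)/NP NP/(NP/N) NP/N
CKY chart[0,8] = {N}; S ∉ chart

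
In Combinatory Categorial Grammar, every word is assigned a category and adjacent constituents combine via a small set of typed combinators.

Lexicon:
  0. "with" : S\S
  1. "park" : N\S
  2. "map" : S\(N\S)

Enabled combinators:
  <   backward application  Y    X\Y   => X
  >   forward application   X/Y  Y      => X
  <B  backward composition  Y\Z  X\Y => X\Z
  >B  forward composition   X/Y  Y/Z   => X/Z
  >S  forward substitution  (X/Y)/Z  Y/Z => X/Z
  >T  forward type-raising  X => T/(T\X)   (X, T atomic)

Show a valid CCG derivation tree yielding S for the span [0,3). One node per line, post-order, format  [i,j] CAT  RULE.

[0,3] S   <
  [0,2] N\S   <B
    [0,1] "with" : S\S
    [1,2] "park" : N\S
  [2,3] "map" : S\(N\S)

[0,1] S\S  lex  "with"
[1,2] N\S  lex  "park"
[0,2] N\S  <B  k=1
[2,3] S\(N\S)  lex  "map"
[0,3] S  <  k=2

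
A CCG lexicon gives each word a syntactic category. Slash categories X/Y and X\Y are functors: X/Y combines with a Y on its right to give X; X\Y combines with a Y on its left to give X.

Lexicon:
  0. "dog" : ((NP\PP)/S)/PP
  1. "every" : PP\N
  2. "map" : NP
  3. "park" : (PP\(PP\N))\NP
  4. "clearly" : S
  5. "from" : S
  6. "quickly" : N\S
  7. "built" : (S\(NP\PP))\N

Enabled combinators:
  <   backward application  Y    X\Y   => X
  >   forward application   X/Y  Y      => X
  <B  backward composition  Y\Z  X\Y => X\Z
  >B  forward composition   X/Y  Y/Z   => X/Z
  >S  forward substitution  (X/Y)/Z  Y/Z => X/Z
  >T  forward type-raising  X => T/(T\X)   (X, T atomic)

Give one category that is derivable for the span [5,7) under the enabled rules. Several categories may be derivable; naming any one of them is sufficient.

[0,8] S   <
  [0,5] NP\PP   >
    [0,4] (NP\PP)/S   >
      [0,1] "dog" : ((NP\PP)/S)/PP
      [1,4] PP   <
        [1,2] "every" : PP\N
        [2,4] PP\(PP\N)   <
          [2,3] "map" : NP
          [3,4] "park" : (PP\(PP\N))\NP
    [4,5] "clearly" : S
  [5,8] S\(NP\PP)   <
    [5,7] N   <
      [5,6] "from" : S
      [6,7] "quickly" : N\S
    [7,8] "built" : (S\(NP\PP))\N

N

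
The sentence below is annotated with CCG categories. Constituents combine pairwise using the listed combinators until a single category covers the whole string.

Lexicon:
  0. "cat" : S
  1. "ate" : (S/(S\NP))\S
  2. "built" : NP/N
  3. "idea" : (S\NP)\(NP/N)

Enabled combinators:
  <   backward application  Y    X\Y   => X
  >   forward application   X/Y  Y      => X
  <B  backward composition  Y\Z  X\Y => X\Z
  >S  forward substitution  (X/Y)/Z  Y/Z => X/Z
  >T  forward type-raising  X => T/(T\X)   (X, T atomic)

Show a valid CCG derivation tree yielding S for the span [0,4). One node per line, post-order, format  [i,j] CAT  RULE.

[0,4] S   >
  [0,2] S/(S\NP)   <
    [0,1] "cat" : S
    [1,2] "ate" : (S/(S\NP))\S
  [2,4] S\NP   <
    [2,3] "built" : NP/N
    [3,4] "idea" : (S\NP)\(NP/N)

[0,1] S  lex  "cat"
[1,2] (S/(S\NP))\S  lex  "ate"
[0,2] S/(S\NP)  <  k=1
[2,3] NP/N  lex  "built"
[3,4] (S\NP)\(NP/N)  lex  "idea"
[2,4] S\NP  <  k=3
[0,4] S  >  k=2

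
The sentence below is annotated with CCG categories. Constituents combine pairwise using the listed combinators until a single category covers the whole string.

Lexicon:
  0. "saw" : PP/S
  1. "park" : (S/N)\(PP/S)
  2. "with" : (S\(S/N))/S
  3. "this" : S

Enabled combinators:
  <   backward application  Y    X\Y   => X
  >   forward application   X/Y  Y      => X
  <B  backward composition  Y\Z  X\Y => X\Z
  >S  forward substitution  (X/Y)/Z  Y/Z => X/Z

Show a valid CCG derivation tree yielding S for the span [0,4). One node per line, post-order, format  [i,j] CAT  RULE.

[0,1] PP/S  lex  "saw"
[1,2] (S/N)\(PP/S)  lex  "park"
[0,2] S/N  <  k=1
[2,3] (S\(S/N))/S  lex  "with"
[3,4] S  lex  "this"
[2,4] S\(S/N)  >  k=3
[0,4] S  <  k=2

[0,4] S   <
  [0,2] S/N   <
    [0,1] "saw" : PP/S
    [1,2] "park" : (S/N)\(PP/S)
  [2,4] S\(S/N)   >
    [2,3] "with" : (S\(S/N))/S
    [3,4] "this" : S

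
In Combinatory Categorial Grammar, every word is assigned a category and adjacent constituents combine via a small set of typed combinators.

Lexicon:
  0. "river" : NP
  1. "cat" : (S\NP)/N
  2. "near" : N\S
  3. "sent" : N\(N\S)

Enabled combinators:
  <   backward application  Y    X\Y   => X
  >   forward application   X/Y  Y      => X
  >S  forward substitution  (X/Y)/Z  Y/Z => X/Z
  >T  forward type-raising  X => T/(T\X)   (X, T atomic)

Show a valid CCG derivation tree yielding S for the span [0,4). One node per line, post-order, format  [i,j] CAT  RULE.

[0,4] S   <
  [0,1] "river" : NP
  [1,4] S\NP   >
    [1,2] "cat" : (S\NP)/N
    [2,4] N   <
      [2,3] "near" : N\S
      [3,4] "sent" : N\(N\S)

[0,1] NP  lex  "river"
[1,2] (S\NP)/N  lex  "cat"
[2,3] N\S  lex  "near"
[3,4] N\(N\S)  lex  "sent"
[2,4] N  <  k=3
[1,4] S\NP  >  k=2
[0,4] S  <  k=1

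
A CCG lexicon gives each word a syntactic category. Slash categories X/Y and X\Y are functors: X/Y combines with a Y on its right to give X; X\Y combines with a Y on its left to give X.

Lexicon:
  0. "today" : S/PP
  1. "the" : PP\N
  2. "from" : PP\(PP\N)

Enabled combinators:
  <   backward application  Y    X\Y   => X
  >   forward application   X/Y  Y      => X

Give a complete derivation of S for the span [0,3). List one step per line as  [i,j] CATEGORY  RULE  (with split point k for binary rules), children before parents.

[0,3] S   >
  [0,1] "today" : S/PP
  [1,3] PP   <
    [1,2] "the" : PP\N
    [2,3] "from" : PP\(PP\N)

[0,1] S/PP  lex  "today"
[1,2] PP\N  lex  "the"
[2,3] PP\(PP\N)  lex  "from"
[1,3] PP  <  k=2
[0,3] S  >  k=1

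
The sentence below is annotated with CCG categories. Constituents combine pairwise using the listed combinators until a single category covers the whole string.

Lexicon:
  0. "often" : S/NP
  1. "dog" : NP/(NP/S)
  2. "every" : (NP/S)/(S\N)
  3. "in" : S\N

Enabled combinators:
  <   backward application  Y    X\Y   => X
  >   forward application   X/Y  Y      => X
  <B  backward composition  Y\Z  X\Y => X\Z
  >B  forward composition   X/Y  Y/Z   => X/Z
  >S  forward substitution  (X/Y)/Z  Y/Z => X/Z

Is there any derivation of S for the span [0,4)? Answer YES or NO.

[0,4] S   >
  [0,1] "often" : S/NP
  [1,4] NP   >
    [1,2] "dog" : NP/(NP/S)
    [2,4] NP/S   >
      [2,3] "every" : (NP/S)/(S\N)
      [3,4] "in" : S\N

YES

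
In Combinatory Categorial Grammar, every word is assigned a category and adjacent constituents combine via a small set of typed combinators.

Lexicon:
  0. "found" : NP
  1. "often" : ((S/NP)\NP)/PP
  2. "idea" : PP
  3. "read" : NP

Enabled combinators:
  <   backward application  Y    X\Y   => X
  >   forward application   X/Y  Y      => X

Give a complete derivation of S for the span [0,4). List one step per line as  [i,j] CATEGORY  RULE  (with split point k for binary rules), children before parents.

[0,4] S   >
  [0,3] S/NP   <
    [0,1] "found" : NP
    [1,3] (S/NP)\NP   >
      [1,2] "often" : ((S/NP)\NP)/PP
      [2,3] "idea" : PP
  [3,4] "read" : NP

[0,1] NP  lex  "found"
[1,2] ((S/NP)\NP)/PP  lex  "often"
[2,3] PP  lex  "idea"
[1,3] (S/NP)\NP  >  k=2
[0,3] S/NP  <  k=1
[3,4] NP  lex  "read"
[0,4] S  >  k=3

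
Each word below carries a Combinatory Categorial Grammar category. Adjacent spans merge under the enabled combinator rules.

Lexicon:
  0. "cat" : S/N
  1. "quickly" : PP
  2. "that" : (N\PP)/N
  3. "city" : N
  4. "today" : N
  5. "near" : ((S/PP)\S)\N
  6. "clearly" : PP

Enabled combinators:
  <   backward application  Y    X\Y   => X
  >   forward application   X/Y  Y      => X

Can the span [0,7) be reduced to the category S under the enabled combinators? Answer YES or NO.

YES

[0,7] S   >
  [0,6] S/PP   <
    [0,4] S   >
      [0,1] "cat" : S/N
      [1,4] N   <
        [1,2] "quickly" : PP
        [2,4] N\PP   >
          [2,3] "that" : (N\PP)/N
          [3,4] "city" : N
    [4,6] (S/PP)\S   <
      [4,5] "today" : N
      [5,6] "near" : ((S/PP)\S)\N
  [6,7] "clearly" : PP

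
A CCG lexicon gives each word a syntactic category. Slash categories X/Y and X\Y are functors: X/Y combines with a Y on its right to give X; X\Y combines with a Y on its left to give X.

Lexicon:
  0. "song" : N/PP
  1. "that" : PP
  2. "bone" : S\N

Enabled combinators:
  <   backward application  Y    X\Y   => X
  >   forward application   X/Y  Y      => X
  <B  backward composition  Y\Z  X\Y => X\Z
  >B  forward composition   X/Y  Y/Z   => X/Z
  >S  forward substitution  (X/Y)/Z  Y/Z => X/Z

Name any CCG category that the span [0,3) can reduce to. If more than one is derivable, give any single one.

S

[0,3] S   <
  [0,2] N   >
    [0,1] "song" : N/PP
    [1,2] "that" : PP
  [2,3] "bone" : S\N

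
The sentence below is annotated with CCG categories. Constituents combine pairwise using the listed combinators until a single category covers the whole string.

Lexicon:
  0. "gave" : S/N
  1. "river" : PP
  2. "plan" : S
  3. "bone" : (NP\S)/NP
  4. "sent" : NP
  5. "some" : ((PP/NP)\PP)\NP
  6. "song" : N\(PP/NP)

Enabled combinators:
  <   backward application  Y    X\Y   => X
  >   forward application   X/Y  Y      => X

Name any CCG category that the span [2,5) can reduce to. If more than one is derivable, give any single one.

NP

[0,7] S   >
  [0,1] "gave" : S/N
  [1,7] N   <
    [1,6] PP/NP   <
      [1,2] "river" : PP
      [2,6] (PP/NP)\PP   <
        [2,5] NP   <
          [2,3] "plan" : S
          [3,5] NP\S   >
            [3,4] "bone" : (NP\S)/NP
            [4,5] "sent" : NP
        [5,6] "some" : ((PP/NP)\PP)\NP
    [6,7] "song" : N\(PP/NP)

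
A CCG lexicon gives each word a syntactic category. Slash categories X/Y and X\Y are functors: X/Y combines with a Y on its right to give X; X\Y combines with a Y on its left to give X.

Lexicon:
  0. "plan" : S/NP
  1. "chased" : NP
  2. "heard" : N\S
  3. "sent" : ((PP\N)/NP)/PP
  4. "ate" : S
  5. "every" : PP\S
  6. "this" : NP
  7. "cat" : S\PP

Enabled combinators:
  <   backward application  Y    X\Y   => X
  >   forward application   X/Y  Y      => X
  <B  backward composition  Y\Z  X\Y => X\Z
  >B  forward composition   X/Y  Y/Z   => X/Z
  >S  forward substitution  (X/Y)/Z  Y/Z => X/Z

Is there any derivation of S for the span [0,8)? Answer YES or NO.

[0,8] S   <
  [0,7] PP   <
    [0,3] N   <
      [0,2] S   >
        [0,1] "plan" : S/NP
        [1,2] "chased" : NP
      [2,3] "heard" : N\S
    [3,7] PP\N   >
      [3,6] (PP\N)/NP   >
        [3,4] "sent" : ((PP\N)/NP)/PP
        [4,6] PP   <
          [4,5] "ate" : S
          [5,6] "every" : PP\S
      [6,7] "this" : NP
  [7,8] "cat" : S\PP

YES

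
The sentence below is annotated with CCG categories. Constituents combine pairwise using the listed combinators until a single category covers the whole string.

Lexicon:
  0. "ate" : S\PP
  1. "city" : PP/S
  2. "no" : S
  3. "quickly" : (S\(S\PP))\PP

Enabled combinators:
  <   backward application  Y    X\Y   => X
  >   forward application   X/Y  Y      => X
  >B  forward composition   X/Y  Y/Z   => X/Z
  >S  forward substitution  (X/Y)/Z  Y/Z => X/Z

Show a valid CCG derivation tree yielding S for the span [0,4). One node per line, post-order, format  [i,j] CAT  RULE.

[0,1] S\PP  lex  "ate"
[1,2] PP/S  lex  "city"
[2,3] S  lex  "no"
[1,3] PP  >  k=2
[3,4] (S\(S\PP))\PP  lex  "quickly"
[1,4] S\(S\PP)  <  k=3
[0,4] S  <  k=1

[0,4] S   <
  [0,1] "ate" : S\PP
  [1,4] S\(S\PP)   <
    [1,3] PP   >
      [1,2] "city" : PP/S
      [2,3] "no" : S
    [3,4] "quickly" : (S\(S\PP))\PP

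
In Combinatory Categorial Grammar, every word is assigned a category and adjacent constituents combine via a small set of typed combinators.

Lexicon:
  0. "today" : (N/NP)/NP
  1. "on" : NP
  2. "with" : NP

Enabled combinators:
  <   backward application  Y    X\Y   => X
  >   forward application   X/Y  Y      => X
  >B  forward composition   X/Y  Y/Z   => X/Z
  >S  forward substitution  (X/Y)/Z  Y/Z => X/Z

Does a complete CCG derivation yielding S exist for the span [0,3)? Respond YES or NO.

NO

(N/NP)/NP NP NP
CKY chart[0,3] = {N}; S ∉ chart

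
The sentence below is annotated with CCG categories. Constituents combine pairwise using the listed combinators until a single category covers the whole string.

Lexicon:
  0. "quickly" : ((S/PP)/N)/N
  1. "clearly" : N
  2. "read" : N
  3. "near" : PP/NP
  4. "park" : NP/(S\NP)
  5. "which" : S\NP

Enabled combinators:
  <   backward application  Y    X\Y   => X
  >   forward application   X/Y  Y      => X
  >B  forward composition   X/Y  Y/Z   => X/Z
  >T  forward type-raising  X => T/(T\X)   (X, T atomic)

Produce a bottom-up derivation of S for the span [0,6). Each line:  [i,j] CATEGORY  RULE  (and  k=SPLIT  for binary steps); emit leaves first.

[0,1] ((S/PP)/N)/N  lex  "quickly"
[1,2] N  lex  "clearly"
[0,2] (S/PP)/N  >  k=1
[2,3] N  lex  "read"
[0,3] S/PP  >  k=2
[3,4] PP/NP  lex  "near"
[4,5] NP/(S\NP)  lex  "park"
[5,6] S\NP  lex  "which"
[4,6] NP  >  k=5
[3,6] PP  >  k=4
[0,6] S  >  k=3

[0,6] S   >
  [0,3] S/PP   >
    [0,2] (S/PP)/N   >
      [0,1] "quickly" : ((S/PP)/N)/N
      [1,2] "clearly" : N
    [2,3] "read" : N
  [3,6] PP   >
    [3,4] "near" : PP/NP
    [4,6] NP   >
      [4,5] "park" : NP/(S\NP)
      [5,6] "which" : S\NP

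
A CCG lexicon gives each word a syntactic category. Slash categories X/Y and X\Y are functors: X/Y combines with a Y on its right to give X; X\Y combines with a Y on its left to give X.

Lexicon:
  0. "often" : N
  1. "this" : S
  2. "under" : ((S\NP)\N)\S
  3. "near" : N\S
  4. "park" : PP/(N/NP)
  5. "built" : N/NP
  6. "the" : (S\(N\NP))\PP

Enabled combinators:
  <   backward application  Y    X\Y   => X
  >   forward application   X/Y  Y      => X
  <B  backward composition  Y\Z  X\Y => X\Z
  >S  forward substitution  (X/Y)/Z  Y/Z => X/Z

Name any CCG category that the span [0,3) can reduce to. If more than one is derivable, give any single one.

[0,7] S   <
  [0,4] N\NP   <B
    [0,3] S\NP   <
      [0,1] "often" : N
      [1,3] (S\NP)\N   <
        [1,2] "this" : S
        [2,3] "under" : ((S\NP)\N)\S
    [3,4] "near" : N\S
  [4,7] S\(N\NP)   <
    [4,6] PP   >
      [4,5] "park" : PP/(N/NP)
      [5,6] "built" : N/NP
    [6,7] "the" : (S\(N\NP))\PP

S\NP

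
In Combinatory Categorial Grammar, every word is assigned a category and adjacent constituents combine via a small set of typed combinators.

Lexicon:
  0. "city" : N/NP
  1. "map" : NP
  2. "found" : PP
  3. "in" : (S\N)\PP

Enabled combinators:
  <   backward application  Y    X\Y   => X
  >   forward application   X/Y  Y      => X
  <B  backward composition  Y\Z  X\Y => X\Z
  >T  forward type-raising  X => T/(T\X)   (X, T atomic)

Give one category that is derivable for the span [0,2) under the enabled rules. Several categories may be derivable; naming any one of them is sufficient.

[0,4] S   <
  [0,2] N   >
    [0,1] "city" : N/NP
    [1,2] "map" : NP
  [2,4] S\N   <
    [2,3] "found" : PP
    [3,4] "in" : (S\N)\PP

N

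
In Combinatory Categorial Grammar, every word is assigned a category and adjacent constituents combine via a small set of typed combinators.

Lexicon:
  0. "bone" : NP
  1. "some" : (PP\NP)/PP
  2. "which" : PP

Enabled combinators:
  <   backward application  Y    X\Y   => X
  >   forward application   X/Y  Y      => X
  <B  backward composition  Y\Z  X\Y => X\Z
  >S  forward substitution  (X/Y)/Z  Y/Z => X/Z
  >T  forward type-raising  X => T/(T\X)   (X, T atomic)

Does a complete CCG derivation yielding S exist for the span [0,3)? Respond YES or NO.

NP (PP\NP)/PP PP
CKY chart[0,3] = {N/(N\PP), NP/(NP\PP), PP, PP/(PP\PP), S/(S\PP)}; S ∉ chart

NO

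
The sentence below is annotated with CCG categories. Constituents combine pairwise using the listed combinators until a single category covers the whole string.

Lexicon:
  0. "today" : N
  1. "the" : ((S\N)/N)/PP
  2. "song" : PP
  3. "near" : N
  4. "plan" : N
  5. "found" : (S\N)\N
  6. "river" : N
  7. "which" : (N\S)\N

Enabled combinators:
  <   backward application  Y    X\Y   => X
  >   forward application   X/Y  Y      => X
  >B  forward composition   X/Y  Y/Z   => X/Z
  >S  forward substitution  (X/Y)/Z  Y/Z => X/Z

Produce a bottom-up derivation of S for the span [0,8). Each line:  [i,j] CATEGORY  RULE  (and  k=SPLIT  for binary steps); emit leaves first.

[0,1] N  lex  "today"
[1,2] ((S\N)/N)/PP  lex  "the"
[2,3] PP  lex  "song"
[1,3] (S\N)/N  >  k=2
[3,4] N  lex  "near"
[4,5] N  lex  "plan"
[5,6] (S\N)\N  lex  "found"
[4,6] S\N  <  k=5
[3,6] S  <  k=4
[6,7] N  lex  "river"
[7,8] (N\S)\N  lex  "which"
[6,8] N\S  <  k=7
[3,8] N  <  k=6
[1,8] S\N  >  k=3
[0,8] S  <  k=1

[0,8] S   <
  [0,1] "today" : N
  [1,8] S\N   >
    [1,3] (S\N)/N   >
      [1,2] "the" : ((S\N)/N)/PP
      [2,3] "song" : PP
    [3,8] N   <
      [3,6] S   <
        [3,4] "near" : N
        [4,6] S\N   <
          [4,5] "plan" : N
          [5,6] "found" : (S\N)\N
      [6,8] N\S   <
        [6,7] "river" : N
        [7,8] "which" : (N\S)\N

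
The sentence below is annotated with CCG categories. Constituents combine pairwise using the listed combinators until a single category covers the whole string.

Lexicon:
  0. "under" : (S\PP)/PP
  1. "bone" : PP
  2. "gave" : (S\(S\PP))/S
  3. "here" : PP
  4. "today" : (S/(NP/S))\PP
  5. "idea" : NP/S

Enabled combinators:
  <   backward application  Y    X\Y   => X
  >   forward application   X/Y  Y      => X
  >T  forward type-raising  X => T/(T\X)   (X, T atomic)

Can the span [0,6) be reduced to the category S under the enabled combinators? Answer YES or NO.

[0,6] S   <
  [0,2] S\PP   >
    [0,1] "under" : (S\PP)/PP
    [1,2] "bone" : PP
  [2,6] S\(S\PP)   >
    [2,3] "gave" : (S\(S\PP))/S
    [3,6] S   >
      [3,5] S/(NP/S)   <
        [3,4] "here" : PP
        [4,5] "today" : (S/(NP/S))\PP
      [5,6] "idea" : NP/S

YES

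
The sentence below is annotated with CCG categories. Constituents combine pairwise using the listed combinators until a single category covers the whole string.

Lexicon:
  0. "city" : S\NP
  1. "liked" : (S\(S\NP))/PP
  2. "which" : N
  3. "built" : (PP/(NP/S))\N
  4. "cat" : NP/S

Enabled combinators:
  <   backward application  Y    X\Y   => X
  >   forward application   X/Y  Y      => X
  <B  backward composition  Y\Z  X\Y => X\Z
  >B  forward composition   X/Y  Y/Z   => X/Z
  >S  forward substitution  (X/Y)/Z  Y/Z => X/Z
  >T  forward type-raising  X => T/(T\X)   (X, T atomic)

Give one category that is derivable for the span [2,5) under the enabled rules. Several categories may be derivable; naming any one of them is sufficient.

[0,5] S   <
  [0,1] "city" : S\NP
  [1,5] S\(S\NP)   >
    [1,2] "liked" : (S\(S\NP))/PP
    [2,5] PP   >
      [2,4] PP/(NP/S)   <
        [2,3] "which" : N
        [3,4] "built" : (PP/(NP/S))\N
      [4,5] "cat" : NP/S

PP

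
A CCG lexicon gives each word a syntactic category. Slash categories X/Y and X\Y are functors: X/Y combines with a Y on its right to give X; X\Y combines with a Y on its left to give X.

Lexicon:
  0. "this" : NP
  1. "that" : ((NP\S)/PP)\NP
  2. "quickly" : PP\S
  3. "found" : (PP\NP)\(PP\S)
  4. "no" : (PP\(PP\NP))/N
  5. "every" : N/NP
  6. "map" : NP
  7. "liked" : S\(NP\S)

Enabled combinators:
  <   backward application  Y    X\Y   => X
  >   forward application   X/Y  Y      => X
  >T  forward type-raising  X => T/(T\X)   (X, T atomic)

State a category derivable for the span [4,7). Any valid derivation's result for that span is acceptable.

[0,8] S   <
  [0,7] NP\S   >
    [0,2] (NP\S)/PP   <
      [0,1] "this" : NP
      [1,2] "that" : ((NP\S)/PP)\NP
    [2,7] PP   <
      [2,4] PP\NP   <
        [2,3] "quickly" : PP\S
        [3,4] "found" : (PP\NP)\(PP\S)
      [4,7] PP\(PP\NP)   >
        [4,5] "no" : (PP\(PP\NP))/N
        [5,7] N   >
          [5,6] "every" : N/NP
          [6,7] "map" : NP
  [7,8] "liked" : S\(NP\S)

PP\(PP\NP)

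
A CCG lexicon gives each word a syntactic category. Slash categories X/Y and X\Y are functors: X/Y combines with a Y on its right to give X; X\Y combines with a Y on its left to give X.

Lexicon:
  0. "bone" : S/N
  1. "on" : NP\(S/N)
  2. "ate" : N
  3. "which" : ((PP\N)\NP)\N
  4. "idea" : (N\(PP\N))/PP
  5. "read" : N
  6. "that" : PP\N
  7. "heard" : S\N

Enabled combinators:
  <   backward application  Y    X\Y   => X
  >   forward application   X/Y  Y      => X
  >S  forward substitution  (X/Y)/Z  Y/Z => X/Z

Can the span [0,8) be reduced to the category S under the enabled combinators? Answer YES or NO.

[0,8] S   <
  [0,7] N   <
    [0,4] PP\N   <
      [0,2] NP   <
        [0,1] "bone" : S/N
        [1,2] "on" : NP\(S/N)
      [2,4] (PP\N)\NP   <
        [2,3] "ate" : N
        [3,4] "which" : ((PP\N)\NP)\N
    [4,7] N\(PP\N)   >
      [4,5] "idea" : (N\(PP\N))/PP
      [5,7] PP   <
        [5,6] "read" : N
        [6,7] "that" : PP\N
  [7,8] "heard" : S\N

YES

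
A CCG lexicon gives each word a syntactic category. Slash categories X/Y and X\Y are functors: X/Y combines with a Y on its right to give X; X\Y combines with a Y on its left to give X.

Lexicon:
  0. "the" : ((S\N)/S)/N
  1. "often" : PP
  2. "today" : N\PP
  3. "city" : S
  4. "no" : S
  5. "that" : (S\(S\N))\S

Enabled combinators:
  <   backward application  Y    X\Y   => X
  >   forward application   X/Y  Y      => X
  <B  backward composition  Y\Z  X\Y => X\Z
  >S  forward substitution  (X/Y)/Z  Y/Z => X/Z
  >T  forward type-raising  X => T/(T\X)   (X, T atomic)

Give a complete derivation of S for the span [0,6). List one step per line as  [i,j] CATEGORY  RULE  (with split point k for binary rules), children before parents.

[0,6] S   <
  [0,4] S\N   >
    [0,3] (S\N)/S   >
      [0,1] "the" : ((S\N)/S)/N
      [1,3] N   >
        [1,2] N/(N\PP)   >T
          [1,2] "often" : PP
        [2,3] "today" : N\PP
    [3,4] "city" : S
  [4,6] S\(S\N)   <
    [4,5] "no" : S
    [5,6] "that" : (S\(S\N))\S

[0,1] ((S\N)/S)/N  lex  "the"
[1,2] PP  lex  "often"
[1,2] N/(N\PP)  >T
[2,3] N\PP  lex  "today"
[1,3] N  >  k=2
[0,3] (S\N)/S  >  k=1
[3,4] S  lex  "city"
[0,4] S\N  >  k=3
[4,5] S  lex  "no"
[5,6] (S\(S\N))\S  lex  "that"
[4,6] S\(S\N)  <  k=5
[0,6] S  <  k=4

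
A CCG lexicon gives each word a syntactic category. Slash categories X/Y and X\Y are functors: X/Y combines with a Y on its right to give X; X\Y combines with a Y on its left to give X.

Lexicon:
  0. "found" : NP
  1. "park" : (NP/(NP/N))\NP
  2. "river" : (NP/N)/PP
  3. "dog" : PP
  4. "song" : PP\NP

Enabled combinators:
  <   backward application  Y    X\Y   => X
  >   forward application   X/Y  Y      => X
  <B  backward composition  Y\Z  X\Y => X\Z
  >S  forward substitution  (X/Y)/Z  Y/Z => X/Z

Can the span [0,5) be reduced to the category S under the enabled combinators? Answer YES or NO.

NO

NP (NP/(NP/N))\NP (NP/N)/PP PP PP\NP
CKY chart[0,5] = {PP}; S ∉ chart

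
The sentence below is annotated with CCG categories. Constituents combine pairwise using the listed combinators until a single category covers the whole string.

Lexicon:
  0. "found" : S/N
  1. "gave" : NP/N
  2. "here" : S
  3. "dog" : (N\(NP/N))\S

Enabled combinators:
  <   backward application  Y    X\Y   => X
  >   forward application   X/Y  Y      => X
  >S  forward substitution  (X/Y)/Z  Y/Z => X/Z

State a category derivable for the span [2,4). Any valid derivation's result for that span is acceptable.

N\(NP/N)

[0,4] S   >
  [0,1] "found" : S/N
  [1,4] N   <
    [1,2] "gave" : NP/N
    [2,4] N\(NP/N)   <
      [2,3] "here" : S
      [3,4] "dog" : (N\(NP/N))\S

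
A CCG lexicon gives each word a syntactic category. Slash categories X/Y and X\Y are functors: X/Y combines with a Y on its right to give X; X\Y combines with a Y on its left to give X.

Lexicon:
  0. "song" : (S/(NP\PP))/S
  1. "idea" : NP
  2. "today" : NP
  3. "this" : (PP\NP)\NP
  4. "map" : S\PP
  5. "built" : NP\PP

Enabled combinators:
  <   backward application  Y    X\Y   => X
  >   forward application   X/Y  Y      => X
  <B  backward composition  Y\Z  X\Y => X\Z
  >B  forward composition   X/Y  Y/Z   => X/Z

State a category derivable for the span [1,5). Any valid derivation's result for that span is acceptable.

S

[0,6] S   >
  [0,5] S/(NP\PP)   >
    [0,1] "song" : (S/(NP\PP))/S
    [1,5] S   <
      [1,4] PP   <
        [1,2] "idea" : NP
        [2,4] PP\NP   <
          [2,3] "today" : NP
          [3,4] "this" : (PP\NP)\NP
      [4,5] "map" : S\PP
  [5,6] "built" : NP\PP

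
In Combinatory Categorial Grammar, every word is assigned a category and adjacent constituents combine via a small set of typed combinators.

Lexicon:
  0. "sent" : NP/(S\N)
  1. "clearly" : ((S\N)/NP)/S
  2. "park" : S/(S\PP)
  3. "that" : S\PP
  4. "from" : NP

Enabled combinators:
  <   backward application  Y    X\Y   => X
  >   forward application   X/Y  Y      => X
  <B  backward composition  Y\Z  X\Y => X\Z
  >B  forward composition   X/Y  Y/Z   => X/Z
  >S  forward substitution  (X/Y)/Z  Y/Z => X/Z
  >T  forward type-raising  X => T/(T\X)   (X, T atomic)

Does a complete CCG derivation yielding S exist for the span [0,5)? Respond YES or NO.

NP/(S\N) ((S\N)/NP)/S S/(S\PP) S\PP NP
CKY chart[0,5] = {N/(N\NP), NP, NP/(NP\NP), PP/(PP\NP), S/(S\NP)}; S ∉ chart

NO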